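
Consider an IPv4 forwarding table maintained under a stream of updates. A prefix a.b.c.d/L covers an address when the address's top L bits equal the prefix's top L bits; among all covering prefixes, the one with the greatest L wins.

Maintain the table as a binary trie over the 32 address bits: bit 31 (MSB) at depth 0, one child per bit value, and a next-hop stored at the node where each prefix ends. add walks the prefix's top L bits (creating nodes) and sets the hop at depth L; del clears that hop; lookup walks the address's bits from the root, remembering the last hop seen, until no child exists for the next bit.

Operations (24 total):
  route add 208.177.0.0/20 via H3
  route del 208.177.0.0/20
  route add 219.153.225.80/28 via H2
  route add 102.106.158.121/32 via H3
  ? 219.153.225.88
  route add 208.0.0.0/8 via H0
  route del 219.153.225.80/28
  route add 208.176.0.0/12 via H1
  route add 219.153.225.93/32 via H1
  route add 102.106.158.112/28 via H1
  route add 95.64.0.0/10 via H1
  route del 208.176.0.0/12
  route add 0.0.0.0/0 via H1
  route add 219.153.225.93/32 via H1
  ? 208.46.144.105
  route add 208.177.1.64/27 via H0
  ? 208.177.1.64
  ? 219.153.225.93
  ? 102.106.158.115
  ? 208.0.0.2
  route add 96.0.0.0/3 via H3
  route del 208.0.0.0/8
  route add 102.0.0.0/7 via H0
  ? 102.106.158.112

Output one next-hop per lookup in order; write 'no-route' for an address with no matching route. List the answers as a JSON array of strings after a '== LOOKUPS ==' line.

Apply in order:
  + 208.177.0.0/20 (H3) depth=20
  del 208.177.0.0/20 (clear depth 20)
  + 219.153.225.80/28 (H2) depth=28
  + 102.106.158.121/32 (H3) depth=32
  ? 219.153.225.88  path d0:-→d1:-→d2:-→d3:-→d4:-→d5:-→d6:-→d7:-→d8:-→d9:-→d10:-→d11:-→d12:-→d13:-→d14:-→d15:-→d16:-→d17:-→d18:-→d19:-→d20:-→d21:-→d22:-→d23:-→d24:-→d25:-→d26:-→d27:-→d28:H2  best=H2
  + 208.0.0.0/8 (H0) depth=8
  del 219.153.225.80/28 (clear depth 28)
  + 208.176.0.0/12 (H1) depth=12
  + 219.153.225.93/32 (H1) depth=32
  + 102.106.158.112/28 (H1) depth=28
  + 95.64.0.0/10 (H1) depth=10
  del 208.176.0.0/12 (clear depth 12)
  + 0.0.0.0/0 (H1) depth=0
  + 219.153.225.93/32 (H1) depth=32
  ? 208.46.144.105  path d0:H1→d1:-→d2:-→d3:-→d4:-→d5:-→d6:-→d7:-→d8:H0  best=H0
  + 208.177.1.64/27 (H0) depth=27
  ? 208.177.1.64  path d0:H1→d1:-→d2:-→d3:-→d4:-→d5:-→d6:-→d7:-→d8:H0→d9:-→d10:-→d11:-→d12:-→d13:-→d14:-→d15:-→d16:-→d17:-→d18:-→d19:-→d20:-→d21:-→d22:-→d23:-→d24:-→d25:-→d26:-→d27:H0  best=H0
  ? 219.153.225.93  path d0:H1→d1:-→d2:-→d3:-→d4:-→d5:-→d6:-→d7:-→d8:-→d9:-→d10:-→d11:-→d12:-→d13:-→d14:-→d15:-→d16:-→d17:-→d18:-→d19:-→d20:-→d21:-→d22:-→d23:-→d24:-→d25:-→d26:-→d27:-→d28:-→d29:-→d30:-→d31:-→d32:H1  best=H1
  ? 102.106.158.115  path d0:H1→d1:-→d2:-→d3:-→d4:-→d5:-→d6:-→d7:-→d8:-→d9:-→d10:-→d11:-→d12:-→d13:-→d14:-→d15:-→d16:-→d17:-→d18:-→d19:-→d20:-→d21:-→d22:-→d23:-→d24:-→d25:-→d26:-→d27:-→d28:H1  best=H1
  ? 208.0.0.2  path d0:H1→d1:-→d2:-→d3:-→d4:-→d5:-→d6:-→d7:-→d8:H0  best=H0
  + 96.0.0.0/3 (H3) depth=3
  del 208.0.0.0/8 (clear depth 8)
  + 102.0.0.0/7 (H0) depth=7
  ? 102.106.158.112  path d0:H1→d1:-→d2:-→d3:H3→d4:-→d5:-→d6:-→d7:H0→d8:-→d9:-→d10:-→d11:-→d12:-→d13:-→d14:-→d15:-→d16:-→d17:-→d18:-→d19:-→d20:-→d21:-→d22:-→d23:-→d24:-→d25:-→d26:-→d27:-→d28:H1  best=H1

== LOOKUPS ==
["H2","H0","H0","H1","H1","H0","H1"]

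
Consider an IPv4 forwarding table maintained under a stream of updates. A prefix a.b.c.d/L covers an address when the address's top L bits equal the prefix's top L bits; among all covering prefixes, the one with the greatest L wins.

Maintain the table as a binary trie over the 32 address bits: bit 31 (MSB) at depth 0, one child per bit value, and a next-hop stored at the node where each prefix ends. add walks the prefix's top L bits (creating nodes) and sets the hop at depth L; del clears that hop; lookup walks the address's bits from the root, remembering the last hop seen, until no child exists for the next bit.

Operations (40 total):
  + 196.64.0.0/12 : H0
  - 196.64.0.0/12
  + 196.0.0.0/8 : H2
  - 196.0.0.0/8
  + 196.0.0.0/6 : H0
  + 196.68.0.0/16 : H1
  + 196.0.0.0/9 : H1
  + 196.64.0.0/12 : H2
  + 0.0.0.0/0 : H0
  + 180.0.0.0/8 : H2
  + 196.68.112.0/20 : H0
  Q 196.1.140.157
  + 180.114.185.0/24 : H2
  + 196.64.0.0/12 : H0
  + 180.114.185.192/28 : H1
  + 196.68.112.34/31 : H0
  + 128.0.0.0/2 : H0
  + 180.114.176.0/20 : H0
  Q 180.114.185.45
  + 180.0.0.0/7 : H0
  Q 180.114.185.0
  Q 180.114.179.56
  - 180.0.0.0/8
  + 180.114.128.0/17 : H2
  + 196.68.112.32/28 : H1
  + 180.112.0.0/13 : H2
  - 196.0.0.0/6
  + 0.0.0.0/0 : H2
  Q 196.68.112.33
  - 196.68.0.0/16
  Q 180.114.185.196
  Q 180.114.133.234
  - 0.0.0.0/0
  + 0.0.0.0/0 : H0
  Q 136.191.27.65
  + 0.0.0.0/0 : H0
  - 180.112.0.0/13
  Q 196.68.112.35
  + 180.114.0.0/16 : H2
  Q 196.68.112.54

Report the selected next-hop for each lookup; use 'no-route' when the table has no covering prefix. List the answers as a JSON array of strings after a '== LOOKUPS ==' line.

Trace:
  add 196.64.0.0/12 -> H0 at depth 12
  del 196.64.0.0/12 (clear depth 12)
  add 196.0.0.0/8 -> H2 at depth 8
  del 196.0.0.0/8 (clear depth 8)
  add 196.0.0.0/6 -> H0 at depth 6
  add 196.68.0.0/16 -> H1 at depth 16
  add 196.0.0.0/9 -> H1 at depth 9
  add 196.64.0.0/12 -> H2 at depth 12
  add 0.0.0.0/0 -> H0 at depth 0
  add 180.0.0.0/8 -> H2 at depth 8
  add 196.68.112.0/20 -> H0 at depth 20
  Q 196.1.140.157: descend 110001000 ; hops seen [H0,H0,H1] ; pick H1
  add 180.114.185.0/24 -> H2 at depth 24
  add 196.64.0.0/12 -> H0 at depth 12
  add 180.114.185.192/28 -> H1 at depth 28
  add 196.68.112.34/31 -> H0 at depth 31
  add 128.0.0.0/2 -> H0 at depth 2
  add 180.114.176.0/20 -> H0 at depth 20
  Q 180.114.185.45: descend 101101000111001010111001 ; hops seen [H0,H0,H2,H0,H2] ; pick H2
  add 180.0.0.0/7 -> H0 at depth 7
  Q 180.114.185.0: descend 101101000111001010111001 ; hops seen [H0,H0,H0,H2,H0,H2] ; pick H2
  Q 180.114.179.56: descend 10110100011100101011 ; hops seen [H0,H0,H0,H2,H0] ; pick H0
  del 180.0.0.0/8 (clear depth 8)
  add 180.114.128.0/17 -> H2 at depth 17
  add 196.68.112.32/28 -> H1 at depth 28
  add 180.112.0.0/13 -> H2 at depth 13
  del 196.0.0.0/6 (clear depth 6)
  add 0.0.0.0/0 -> H2 at depth 0
  Q 196.68.112.33: descend 110001000100010001110000001000 ; hops seen [H2,H1,H0,H1,H0,H1] ; pick H1
  del 196.68.0.0/16 (clear depth 16)
  Q 180.114.185.196: descend 1011010001110010101110011100 ; hops seen [H2,H0,H0,H2,H2,H0,H2,H1] ; pick H1
  Q 180.114.133.234: descend 101101000111001010 ; hops seen [H2,H0,H0,H2,H2] ; pick H2
  del 0.0.0.0/0 (clear depth 0)
  add 0.0.0.0/0 -> H0 at depth 0
  Q 136.191.27.65: descend 10 ; hops seen [H0,H0] ; pick H0
  add 0.0.0.0/0 -> H0 at depth 0
  del 180.112.0.0/13 (clear depth 13)
  Q 196.68.112.35: descend 1100010001000100011100000010001 ; hops seen [H0,H1,H0,H0,H1,H0] ; pick H0
  add 180.114.0.0/16 -> H2 at depth 16
  Q 196.68.112.54: descend 110001000100010001110000001 ; hops seen [H0,H1,H0,H0] ; pick H0

== LOOKUPS ==
["H1","H2","H2","H0","H1","H1","H2","H0","H0","H0"]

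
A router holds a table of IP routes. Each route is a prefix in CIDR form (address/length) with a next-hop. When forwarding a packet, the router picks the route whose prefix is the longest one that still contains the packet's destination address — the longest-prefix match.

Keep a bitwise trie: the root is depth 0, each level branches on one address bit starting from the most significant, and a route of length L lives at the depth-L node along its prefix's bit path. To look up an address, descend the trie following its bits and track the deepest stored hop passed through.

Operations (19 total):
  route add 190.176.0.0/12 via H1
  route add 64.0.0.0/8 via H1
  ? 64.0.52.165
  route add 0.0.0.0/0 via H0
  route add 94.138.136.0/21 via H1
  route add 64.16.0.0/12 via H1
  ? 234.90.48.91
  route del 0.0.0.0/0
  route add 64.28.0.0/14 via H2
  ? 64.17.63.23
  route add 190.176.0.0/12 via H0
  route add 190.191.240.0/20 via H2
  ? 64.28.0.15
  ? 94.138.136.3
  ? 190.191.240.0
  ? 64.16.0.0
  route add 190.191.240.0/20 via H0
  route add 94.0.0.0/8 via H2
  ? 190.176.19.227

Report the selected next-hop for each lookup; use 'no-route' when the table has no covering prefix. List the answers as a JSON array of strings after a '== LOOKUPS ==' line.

Apply in order:
  + 190.176.0.0/12 (H1) depth=12
  + 64.0.0.0/8 (H1) depth=8
  ? 64.0.52.165  path d0:-→d1:-→d2:-→d3:-→d4:-→d5:-→d6:-→d7:-→d8:H1  best=H1
  + 0.0.0.0/0 (H0) depth=0
  + 94.138.136.0/21 (H1) depth=21
  + 64.16.0.0/12 (H1) depth=12
  ? 234.90.48.91  path d0:H0→d1:-  best=H0
  del 0.0.0.0/0 (clear depth 0)
  + 64.28.0.0/14 (H2) depth=14
  ? 64.17.63.23  path d0:-→d1:-→d2:-→d3:-→d4:-→d5:-→d6:-→d7:-→d8:H1→d9:-→d10:-→d11:-→d12:H1  best=H1
  + 190.176.0.0/12 (H0) depth=12
  + 190.191.240.0/20 (H2) depth=20
  ? 64.28.0.15  path d0:-→d1:-→d2:-→d3:-→d4:-→d5:-→d6:-→d7:-→d8:H1→d9:-→d10:-→d11:-→d12:H1→d13:-→d14:H2  best=H2
  ? 94.138.136.3  path d0:-→d1:-→d2:-→d3:-→d4:-→d5:-→d6:-→d7:-→d8:-→d9:-→d10:-→d11:-→d12:-→d13:-→d14:-→d15:-→d16:-→d17:-→d18:-→d19:-→d20:-→d21:H1  best=H1
  ? 190.191.240.0  path d0:-→d1:-→d2:-→d3:-→d4:-→d5:-→d6:-→d7:-→d8:-→d9:-→d10:-→d11:-→d12:H0→d13:-→d14:-→d15:-→d16:-→d17:-→d18:-→d19:-→d20:H2  best=H2
  ? 64.16.0.0  path d0:-→d1:-→d2:-→d3:-→d4:-→d5:-→d6:-→d7:-→d8:H1→d9:-→d10:-→d11:-→d12:H1  best=H1
  + 190.191.240.0/20 (H0) depth=20
  + 94.0.0.0/8 (H2) depth=8
  ? 190.176.19.227  path d0:-→d1:-→d2:-→d3:-→d4:-→d5:-→d6:-→d7:-→d8:-→d9:-→d10:-→d11:-→d12:H0  best=H0

== LOOKUPS ==
["H1","H0","H1","H2","H1","H2","H1","H0"]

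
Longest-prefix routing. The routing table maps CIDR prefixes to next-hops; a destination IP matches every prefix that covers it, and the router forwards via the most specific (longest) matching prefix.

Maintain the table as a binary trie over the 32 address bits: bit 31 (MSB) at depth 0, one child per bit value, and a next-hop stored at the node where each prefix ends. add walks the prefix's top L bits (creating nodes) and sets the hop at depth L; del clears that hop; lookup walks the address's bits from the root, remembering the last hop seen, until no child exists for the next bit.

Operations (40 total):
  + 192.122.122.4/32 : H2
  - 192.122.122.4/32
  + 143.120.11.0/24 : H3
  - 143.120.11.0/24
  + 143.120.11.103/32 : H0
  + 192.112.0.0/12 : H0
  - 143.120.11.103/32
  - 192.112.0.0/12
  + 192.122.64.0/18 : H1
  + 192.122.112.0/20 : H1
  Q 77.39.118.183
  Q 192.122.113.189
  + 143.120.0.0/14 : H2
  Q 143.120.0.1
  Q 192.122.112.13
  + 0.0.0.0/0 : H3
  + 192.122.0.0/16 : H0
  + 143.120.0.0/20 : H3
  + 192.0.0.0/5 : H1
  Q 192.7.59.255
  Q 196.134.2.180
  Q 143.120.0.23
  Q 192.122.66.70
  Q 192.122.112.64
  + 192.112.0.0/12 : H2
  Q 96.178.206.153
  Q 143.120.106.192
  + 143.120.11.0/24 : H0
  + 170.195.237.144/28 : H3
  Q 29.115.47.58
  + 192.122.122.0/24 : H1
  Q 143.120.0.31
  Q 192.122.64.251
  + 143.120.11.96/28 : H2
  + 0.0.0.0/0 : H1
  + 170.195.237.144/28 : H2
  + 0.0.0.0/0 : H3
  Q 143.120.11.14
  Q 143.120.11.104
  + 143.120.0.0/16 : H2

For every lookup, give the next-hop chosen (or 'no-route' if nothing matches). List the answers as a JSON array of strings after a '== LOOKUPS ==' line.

Trace:
  add 192.122.122.4/32 -> H2 at depth 32
  del 192.122.122.4/32 (clear depth 32)
  add 143.120.11.0/24 -> H3 at depth 24
  del 143.120.11.0/24 (clear depth 24)
  add 143.120.11.103/32 -> H0 at depth 32
  add 192.112.0.0/12 -> H0 at depth 12
  del 143.120.11.103/32 (clear depth 32)
  del 192.112.0.0/12 (clear depth 12)
  add 192.122.64.0/18 -> H1 at depth 18
  add 192.122.112.0/20 -> H1 at depth 20
  lookup 77.39.118.183: bits ε walk d0:- -> no-route
  lookup 192.122.113.189: bits 11000000011110100111 walk d0:-→d1:-→d2:-→d3:-→d4:-→d5:-→d6:-→d7:-→d8:-→d9:-→d10:-→d11:-→d12:-→d13:-→d14:-→d15:-→d16:-→d17:-→d18:H1→d19:-→d20:H1 -> H1
  add 143.120.0.0/14 -> H2 at depth 14
  lookup 143.120.0.1: bits 10001111011110000000 walk d0:-→d1:-→d2:-→d3:-→d4:-→d5:-→d6:-→d7:-→d8:-→d9:-→d10:-→d11:-→d12:-→d13:-→d14:H2→d15:-→d16:-→d17:-→d18:-→d19:-→d20:- -> H2
  lookup 192.122.112.13: bits 11000000011110100111 walk d0:-→d1:-→d2:-→d3:-→d4:-→d5:-→d6:-→d7:-→d8:-→d9:-→d10:-→d11:-→d12:-→d13:-→d14:-→d15:-→d16:-→d17:-→d18:H1→d19:-→d20:H1 -> H1
  add 0.0.0.0/0 -> H3 at depth 0
  add 192.122.0.0/16 -> H0 at depth 16
  add 143.120.0.0/20 -> H3 at depth 20
  add 192.0.0.0/5 -> H1 at depth 5
  lookup 192.7.59.255: bits 110000000 walk d0:H3→d1:-→d2:-→d3:-→d4:-→d5:H1→d6:-→d7:-→d8:-→d9:- -> H1
  lookup 196.134.2.180: bits 11000 walk d0:H3→d1:-→d2:-→d3:-→d4:-→d5:H1 -> H1
  lookup 143.120.0.23: bits 10001111011110000000 walk d0:H3→d1:-→d2:-→d3:-→d4:-→d5:-→d6:-→d7:-→d8:-→d9:-→d10:-→d11:-→d12:-→d13:-→d14:H2→d15:-→d16:-→d17:-→d18:-→d19:-→d20:H3 -> H3
  lookup 192.122.66.70: bits 110000000111101001 walk d0:H3→d1:-→d2:-→d3:-→d4:-→d5:H1→d6:-→d7:-→d8:-→d9:-→d10:-→d11:-→d12:-→d13:-→d14:-→d15:-→d16:H0→d17:-→d18:H1 -> H1
  lookup 192.122.112.64: bits 11000000011110100111 walk d0:H3→d1:-→d2:-→d3:-→d4:-→d5:H1→d6:-→d7:-→d8:-→d9:-→d10:-→d11:-→d12:-→d13:-→d14:-→d15:-→d16:H0→d17:-→d18:H1→d19:-→d20:H1 -> H1
  add 192.112.0.0/12 -> H2 at depth 12
  lookup 96.178.206.153: bits ε walk d0:H3 -> H3
  lookup 143.120.106.192: bits 10001111011110000 walk d0:H3→d1:-→d2:-→d3:-→d4:-→d5:-→d6:-→d7:-→d8:-→d9:-→d10:-→d11:-→d12:-→d13:-→d14:H2→d15:-→d16:-→d17:- -> H2
  add 143.120.11.0/24 -> H0 at depth 24
  add 170.195.237.144/28 -> H3 at depth 28
  lookup 29.115.47.58: bits ε walk d0:H3 -> H3
  add 192.122.122.0/24 -> H1 at depth 24
  lookup 143.120.0.31: bits 10001111011110000000 walk d0:H3→d1:-→d2:-→d3:-→d4:-→d5:-→d6:-→d7:-→d8:-→d9:-→d10:-→d11:-→d12:-→d13:-→d14:H2→d15:-→d16:-→d17:-→d18:-→d19:-→d20:H3 -> H3
  lookup 192.122.64.251: bits 110000000111101001 walk d0:H3→d1:-→d2:-→d3:-→d4:-→d5:H1→d6:-→d7:-→d8:-→d9:-→d10:-→d11:-→d12:H2→d13:-→d14:-→d15:-→d16:H0→d17:-→d18:H1 -> H1
  add 143.120.11.96/28 -> H2 at depth 28
  add 0.0.0.0/0 -> H1 at depth 0
  add 170.195.237.144/28 -> H2 at depth 28
  add 0.0.0.0/0 -> H3 at depth 0
  lookup 143.120.11.14: bits 1000111101111000000010110 walk d0:H3→d1:-→d2:-→d3:-→d4:-→d5:-→d6:-→d7:-→d8:-→d9:-→d10:-→d11:-→d12:-→d13:-→d14:H2→d15:-→d16:-→d17:-→d18:-→d19:-→d20:H3→d21:-→d22:-→d23:-→d24:H0→d25:- -> H0
  lookup 143.120.11.104: bits 1000111101111000000010110110 walk d0:H3→d1:-→d2:-→d3:-→d4:-→d5:-→d6:-→d7:-→d8:-→d9:-→d10:-→d11:-→d12:-→d13:-→d14:H2→d15:-→d16:-→d17:-→d18:-→d19:-→d20:H3→d21:-→d22:-→d23:-→d24:H0→d25:-→d26:-→d27:-→d28:H2 -> H2
  add 143.120.0.0/16 -> H2 at depth 16

== LOOKUPS ==
["no-route","H1","H2","H1","H1","H1","H3","H1","H1","H3","H2","H3","H3","H1","H0","H2"]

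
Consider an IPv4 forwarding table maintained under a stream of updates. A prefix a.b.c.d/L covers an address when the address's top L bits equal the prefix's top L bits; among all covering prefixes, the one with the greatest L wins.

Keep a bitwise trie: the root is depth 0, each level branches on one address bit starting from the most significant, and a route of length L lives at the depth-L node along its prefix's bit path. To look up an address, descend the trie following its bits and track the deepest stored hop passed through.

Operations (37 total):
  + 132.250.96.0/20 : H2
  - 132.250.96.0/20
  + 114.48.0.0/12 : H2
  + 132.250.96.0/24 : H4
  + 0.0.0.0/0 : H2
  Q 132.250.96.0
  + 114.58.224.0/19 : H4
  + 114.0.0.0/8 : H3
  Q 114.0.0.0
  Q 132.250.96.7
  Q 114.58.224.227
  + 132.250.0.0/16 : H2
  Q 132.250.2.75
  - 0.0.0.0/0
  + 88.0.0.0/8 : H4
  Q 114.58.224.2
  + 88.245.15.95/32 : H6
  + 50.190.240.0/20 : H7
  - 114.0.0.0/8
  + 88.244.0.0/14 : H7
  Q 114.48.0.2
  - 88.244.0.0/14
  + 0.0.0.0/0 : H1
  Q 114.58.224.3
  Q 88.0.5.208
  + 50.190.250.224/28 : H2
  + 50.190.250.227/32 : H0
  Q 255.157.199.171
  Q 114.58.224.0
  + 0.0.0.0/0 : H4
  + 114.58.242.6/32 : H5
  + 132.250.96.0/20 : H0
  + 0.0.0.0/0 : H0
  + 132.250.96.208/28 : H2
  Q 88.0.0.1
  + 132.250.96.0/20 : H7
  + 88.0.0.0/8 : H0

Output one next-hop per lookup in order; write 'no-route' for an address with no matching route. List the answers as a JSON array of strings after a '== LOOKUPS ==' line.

Trace:
  + 132.250.96.0/20 (H2) depth=20
  - 132.250.96.0/20 clear@20
  + 114.48.0.0/12 (H2) depth=12
  + 132.250.96.0/24 (H4) depth=24
  + 0.0.0.0/0 (H2) depth=0
  lookup 132.250.96.0: bits 100001001111101001100000 walk d0:H2→d1:-→d2:-→d3:-→d4:-→d5:-→d6:-→d7:-→d8:-→d9:-→d10:-→d11:-→d12:-→d13:-→d14:-→d15:-→d16:-→d17:-→d18:-→d19:-→d20:-→d21:-→d22:-→d23:-→d24:H4 -> H4
  + 114.58.224.0/19 (H4) depth=19
  + 114.0.0.0/8 (H3) depth=8
  lookup 114.0.0.0: bits 0111001000 walk d0:H2→d1:-→d2:-→d3:-→d4:-→d5:-→d6:-→d7:-→d8:H3→d9:-→d10:- -> H3
  lookup 132.250.96.7: bits 100001001111101001100000 walk d0:H2→d1:-→d2:-→d3:-→d4:-→d5:-→d6:-→d7:-→d8:-→d9:-→d10:-→d11:-→d12:-→d13:-→d14:-→d15:-→d16:-→d17:-→d18:-→d19:-→d20:-→d21:-→d22:-→d23:-→d24:H4 -> H4
  lookup 114.58.224.227: bits 0111001000111010111 walk d0:H2→d1:-→d2:-→d3:-→d4:-→d5:-→d6:-→d7:-→d8:H3→d9:-→d10:-→d11:-→d12:H2→d13:-→d14:-→d15:-→d16:-→d17:-→d18:-→d19:H4 -> H4
  + 132.250.0.0/16 (H2) depth=16
  lookup 132.250.2.75: bits 10000100111110100 walk d0:H2→d1:-→d2:-→d3:-→d4:-→d5:-→d6:-→d7:-→d8:-→d9:-→d10:-→d11:-→d12:-→d13:-→d14:-→d15:-→d16:H2→d17:- -> H2
  - 0.0.0.0/0 clear@0
  + 88.0.0.0/8 (H4) depth=8
  lookup 114.58.224.2: bits 0111001000111010111 walk d0:-→d1:-→d2:-→d3:-→d4:-→d5:-→d6:-→d7:-→d8:H3→d9:-→d10:-→d11:-→d12:H2→d13:-→d14:-→d15:-→d16:-→d17:-→d18:-→d19:H4 -> H4
  + 88.245.15.95/32 (H6) depth=32
  + 50.190.240.0/20 (H7) depth=20
  - 114.0.0.0/8 clear@8
  + 88.244.0.0/14 (H7) depth=14
  lookup 114.48.0.2: bits 011100100011 walk d0:-→d1:-→d2:-→d3:-→d4:-→d5:-→d6:-→d7:-→d8:-→d9:-→d10:-→d11:-→d12:H2 -> H2
  - 88.244.0.0/14 clear@14
  + 0.0.0.0/0 (H1) depth=0
  lookup 114.58.224.3: bits 0111001000111010111 walk d0:H1→d1:-→d2:-→d3:-→d4:-→d5:-→d6:-→d7:-→d8:-→d9:-→d10:-→d11:-→d12:H2→d13:-→d14:-→d15:-→d16:-→d17:-→d18:-→d19:H4 -> H4
  lookup 88.0.5.208: bits 01011000 walk d0:H1→d1:-→d2:-→d3:-→d4:-→d5:-→d6:-→d7:-→d8:H4 -> H4
  + 50.190.250.224/28 (H2) depth=28
  + 50.190.250.227/32 (H0) depth=32
  lookup 255.157.199.171: bits 1 walk d0:H1→d1:- -> H1
  lookup 114.58.224.0: bits 0111001000111010111 walk d0:H1→d1:-→d2:-→d3:-→d4:-→d5:-→d6:-→d7:-→d8:-→d9:-→d10:-→d11:-→d12:H2→d13:-→d14:-→d15:-→d16:-→d17:-→d18:-→d19:H4 -> H4
  + 0.0.0.0/0 (H4) depth=0
  + 114.58.242.6/32 (H5) depth=32
  + 132.250.96.0/20 (H0) depth=20
  + 0.0.0.0/0 (H0) depth=0
  + 132.250.96.208/28 (H2) depth=28
  lookup 88.0.0.1: bits 01011000 walk d0:H0→d1:-→d2:-→d3:-→d4:-→d5:-→d6:-→d7:-→d8:H4 -> H4
  + 132.250.96.0/20 (H7) depth=20
  + 88.0.0.0/8 (H0) depth=8

== LOOKUPS ==
["H4","H3","H4","H4","H2","H4","H2","H4","H4","H1","H4","H4"]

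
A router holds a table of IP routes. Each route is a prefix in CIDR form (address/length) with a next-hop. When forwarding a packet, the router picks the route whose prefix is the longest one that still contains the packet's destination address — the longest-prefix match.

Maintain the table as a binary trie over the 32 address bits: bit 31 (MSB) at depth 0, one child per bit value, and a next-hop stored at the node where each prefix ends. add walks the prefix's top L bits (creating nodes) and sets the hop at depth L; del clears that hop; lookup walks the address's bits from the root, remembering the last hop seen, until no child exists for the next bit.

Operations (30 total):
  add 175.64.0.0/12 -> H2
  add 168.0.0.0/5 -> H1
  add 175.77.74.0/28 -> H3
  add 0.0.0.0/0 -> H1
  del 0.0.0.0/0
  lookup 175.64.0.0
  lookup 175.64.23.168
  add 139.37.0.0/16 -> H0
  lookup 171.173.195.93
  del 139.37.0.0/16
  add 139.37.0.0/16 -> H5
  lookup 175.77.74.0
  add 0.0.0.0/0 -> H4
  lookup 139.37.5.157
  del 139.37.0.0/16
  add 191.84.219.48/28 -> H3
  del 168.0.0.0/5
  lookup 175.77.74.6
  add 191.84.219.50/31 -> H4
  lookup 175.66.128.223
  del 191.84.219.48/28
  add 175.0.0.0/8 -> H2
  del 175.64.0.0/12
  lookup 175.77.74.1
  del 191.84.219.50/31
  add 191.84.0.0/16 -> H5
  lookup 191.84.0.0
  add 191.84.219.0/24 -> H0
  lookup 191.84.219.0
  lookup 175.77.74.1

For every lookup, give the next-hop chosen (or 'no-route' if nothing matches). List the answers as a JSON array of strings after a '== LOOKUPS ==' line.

Trace:
  + 175.64.0.0/12 (H2) depth=12
  + 168.0.0.0/5 (H1) depth=5
  + 175.77.74.0/28 (H3) depth=28
  + 0.0.0.0/0 (H1) depth=0
  - 0.0.0.0/0 clear@0
  ? 175.64.0.0  path d0:-→d1:-→d2:-→d3:-→d4:-→d5:H1→d6:-→d7:-→d8:-→d9:-→d10:-→d11:-→d12:H2  best=H2
  ? 175.64.23.168  path d0:-→d1:-→d2:-→d3:-→d4:-→d5:H1→d6:-→d7:-→d8:-→d9:-→d10:-→d11:-→d12:H2  best=H2
  + 139.37.0.0/16 (H0) depth=16
  ? 171.173.195.93  path d0:-→d1:-→d2:-→d3:-→d4:-→d5:H1  best=H1
  - 139.37.0.0/16 clear@16
  + 139.37.0.0/16 (H5) depth=16
  ? 175.77.74.0  path d0:-→d1:-→d2:-→d3:-→d4:-→d5:H1→d6:-→d7:-→d8:-→d9:-→d10:-→d11:-→d12:H2→d13:-→d14:-→d15:-→d16:-→d17:-→d18:-→d19:-→d20:-→d21:-→d22:-→d23:-→d24:-→d25:-→d26:-→d27:-→d28:H3  best=H3
  + 0.0.0.0/0 (H4) depth=0
  ? 139.37.5.157  path d0:H4→d1:-→d2:-→d3:-→d4:-→d5:-→d6:-→d7:-→d8:-→d9:-→d10:-→d11:-→d12:-→d13:-→d14:-→d15:-→d16:H5  best=H5
  - 139.37.0.0/16 clear@16
  + 191.84.219.48/28 (H3) depth=28
  - 168.0.0.0/5 clear@5
  ? 175.77.74.6  path d0:H4→d1:-→d2:-→d3:-→d4:-→d5:-→d6:-→d7:-→d8:-→d9:-→d10:-→d11:-→d12:H2→d13:-→d14:-→d15:-→d16:-→d17:-→d18:-→d19:-→d20:-→d21:-→d22:-→d23:-→d24:-→d25:-→d26:-→d27:-→d28:H3  best=H3
  + 191.84.219.50/31 (H4) depth=31
  ? 175.66.128.223  path d0:H4→d1:-→d2:-→d3:-→d4:-→d5:-→d6:-→d7:-→d8:-→d9:-→d10:-→d11:-→d12:H2  best=H2
  - 191.84.219.48/28 clear@28
  + 175.0.0.0/8 (H2) depth=8
  - 175.64.0.0/12 clear@12
  ? 175.77.74.1  path d0:H4→d1:-→d2:-→d3:-→d4:-→d5:-→d6:-→d7:-→d8:H2→d9:-→d10:-→d11:-→d12:-→d13:-→d14:-→d15:-→d16:-→d17:-→d18:-→d19:-→d20:-→d21:-→d22:-→d23:-→d24:-→d25:-→d26:-→d27:-→d28:H3  best=H3
  - 191.84.219.50/31 clear@31
  + 191.84.0.0/16 (H5) depth=16
  ? 191.84.0.0  path d0:H4→d1:-→d2:-→d3:-→d4:-→d5:-→d6:-→d7:-→d8:-→d9:-→d10:-→d11:-→d12:-→d13:-→d14:-→d15:-→d16:H5  best=H5
  + 191.84.219.0/24 (H0) depth=24
  ? 191.84.219.0  path d0:H4→d1:-→d2:-→d3:-→d4:-→d5:-→d6:-→d7:-→d8:-→d9:-→d10:-→d11:-→d12:-→d13:-→d14:-→d15:-→d16:H5→d17:-→d18:-→d19:-→d20:-→d21:-→d22:-→d23:-→d24:H0→d25:-→d26:-  best=H0
  ? 175.77.74.1  path d0:H4→d1:-→d2:-→d3:-→d4:-→d5:-→d6:-→d7:-→d8:H2→d9:-→d10:-→d11:-→d12:-→d13:-→d14:-→d15:-→d16:-→d17:-→d18:-→d19:-→d20:-→d21:-→d22:-→d23:-→d24:-→d25:-→d26:-→d27:-→d28:H3  best=H3

== LOOKUPS ==
["H2","H2","H1","H3","H5","H3","H2","H3","H5","H0","H3"]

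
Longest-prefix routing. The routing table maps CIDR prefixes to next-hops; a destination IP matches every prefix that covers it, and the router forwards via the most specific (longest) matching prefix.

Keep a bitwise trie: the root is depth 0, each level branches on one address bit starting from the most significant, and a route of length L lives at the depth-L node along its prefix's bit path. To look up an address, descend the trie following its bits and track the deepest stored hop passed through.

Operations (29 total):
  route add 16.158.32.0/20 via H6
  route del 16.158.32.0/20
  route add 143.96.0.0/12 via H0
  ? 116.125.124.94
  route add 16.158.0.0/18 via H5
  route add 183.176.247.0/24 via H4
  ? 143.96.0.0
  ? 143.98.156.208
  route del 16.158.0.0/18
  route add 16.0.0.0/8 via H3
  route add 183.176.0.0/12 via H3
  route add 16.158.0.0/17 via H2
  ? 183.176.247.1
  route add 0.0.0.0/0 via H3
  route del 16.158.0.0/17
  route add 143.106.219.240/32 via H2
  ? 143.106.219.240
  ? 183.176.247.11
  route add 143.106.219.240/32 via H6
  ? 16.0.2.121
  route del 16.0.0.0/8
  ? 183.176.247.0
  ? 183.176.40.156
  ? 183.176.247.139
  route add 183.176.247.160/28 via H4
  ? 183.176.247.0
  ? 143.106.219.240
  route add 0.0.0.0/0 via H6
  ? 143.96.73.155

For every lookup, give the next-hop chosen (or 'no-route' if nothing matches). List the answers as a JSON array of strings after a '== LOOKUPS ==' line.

Trace:
  + 16.158.32.0/20 (H6) depth=20
  - 16.158.32.0/20 clear@20
  + 143.96.0.0/12 (H0) depth=12
  lookup 116.125.124.94: bits 0 walk d0:-→d1:- -> no-route
  + 16.158.0.0/18 (H5) depth=18
  + 183.176.247.0/24 (H4) depth=24
  lookup 143.96.0.0: bits 100011110110 walk d0:-→d1:-→d2:-→d3:-→d4:-→d5:-→d6:-→d7:-→d8:-→d9:-→d10:-→d11:-→d12:H0 -> H0
  lookup 143.98.156.208: bits 100011110110 walk d0:-→d1:-→d2:-→d3:-→d4:-→d5:-→d6:-→d7:-→d8:-→d9:-→d10:-→d11:-→d12:H0 -> H0
  - 16.158.0.0/18 clear@18
  + 16.0.0.0/8 (H3) depth=8
  + 183.176.0.0/12 (H3) depth=12
  + 16.158.0.0/17 (H2) depth=17
  lookup 183.176.247.1: bits 101101111011000011110111 walk d0:-→d1:-→d2:-→d3:-→d4:-→d5:-→d6:-→d7:-→d8:-→d9:-→d10:-→d11:-→d12:H3→d13:-→d14:-→d15:-→d16:-→d17:-→d18:-→d19:-→d20:-→d21:-→d22:-→d23:-→d24:H4 -> H4
  + 0.0.0.0/0 (H3) depth=0
  - 16.158.0.0/17 clear@17
  + 143.106.219.240/32 (H2) depth=32
  lookup 143.106.219.240: bits 10001111011010101101101111110000 walk d0:H3→d1:-→d2:-→d3:-→d4:-→d5:-→d6:-→d7:-→d8:-→d9:-→d10:-→d11:-→d12:H0→d13:-→d14:-→d15:-→d16:-→d17:-→d18:-→d19:-→d20:-→d21:-→d22:-→d23:-→d24:-→d25:-→d26:-→d27:-→d28:-→d29:-→d30:-→d31:-→d32:H2 -> H2
  lookup 183.176.247.11: bits 101101111011000011110111 walk d0:H3→d1:-→d2:-→d3:-→d4:-→d5:-→d6:-→d7:-→d8:-→d9:-→d10:-→d11:-→d12:H3→d13:-→d14:-→d15:-→d16:-→d17:-→d18:-→d19:-→d20:-→d21:-→d22:-→d23:-→d24:H4 -> H4
  + 143.106.219.240/32 (H6) depth=32
  lookup 16.0.2.121: bits 00010000 walk d0:H3→d1:-→d2:-→d3:-→d4:-→d5:-→d6:-→d7:-→d8:H3 -> H3
  - 16.0.0.0/8 clear@8
  lookup 183.176.247.0: bits 101101111011000011110111 walk d0:H3→d1:-→d2:-→d3:-→d4:-→d5:-→d6:-→d7:-→d8:-→d9:-→d10:-→d11:-→d12:H3→d13:-→d14:-→d15:-→d16:-→d17:-→d18:-→d19:-→d20:-→d21:-→d22:-→d23:-→d24:H4 -> H4
  lookup 183.176.40.156: bits 1011011110110000 walk d0:H3→d1:-→d2:-→d3:-→d4:-→d5:-→d6:-→d7:-→d8:-→d9:-→d10:-→d11:-→d12:H3→d13:-→d14:-→d15:-→d16:- -> H3
  lookup 183.176.247.139: bits 101101111011000011110111 walk d0:H3→d1:-→d2:-→d3:-→d4:-→d5:-→d6:-→d7:-→d8:-→d9:-→d10:-→d11:-→d12:H3→d13:-→d14:-→d15:-→d16:-→d17:-→d18:-→d19:-→d20:-→d21:-→d22:-→d23:-→d24:H4 -> H4
  + 183.176.247.160/28 (H4) depth=28
  lookup 183.176.247.0: bits 101101111011000011110111 walk d0:H3→d1:-→d2:-→d3:-→d4:-→d5:-→d6:-→d7:-→d8:-→d9:-→d10:-→d11:-→d12:H3→d13:-→d14:-→d15:-→d16:-→d17:-→d18:-→d19:-→d20:-→d21:-→d22:-→d23:-→d24:H4 -> H4
  lookup 143.106.219.240: bits 10001111011010101101101111110000 walk d0:H3→d1:-→d2:-→d3:-→d4:-→d5:-→d6:-→d7:-→d8:-→d9:-→d10:-→d11:-→d12:H0→d13:-→d14:-→d15:-→d16:-→d17:-→d18:-→d19:-→d20:-→d21:-→d22:-→d23:-→d24:-→d25:-→d26:-→d27:-→d28:-→d29:-→d30:-→d31:-→d32:H6 -> H6
  + 0.0.0.0/0 (H6) depth=0
  lookup 143.96.73.155: bits 100011110110 walk d0:H6→d1:-→d2:-→d3:-→d4:-→d5:-→d6:-→d7:-→d8:-→d9:-→d10:-→d11:-→d12:H0 -> H0

== LOOKUPS ==
["no-route","H0","H0","H4","H2","H4","H3","H4","H3","H4","H4","H6","H0"]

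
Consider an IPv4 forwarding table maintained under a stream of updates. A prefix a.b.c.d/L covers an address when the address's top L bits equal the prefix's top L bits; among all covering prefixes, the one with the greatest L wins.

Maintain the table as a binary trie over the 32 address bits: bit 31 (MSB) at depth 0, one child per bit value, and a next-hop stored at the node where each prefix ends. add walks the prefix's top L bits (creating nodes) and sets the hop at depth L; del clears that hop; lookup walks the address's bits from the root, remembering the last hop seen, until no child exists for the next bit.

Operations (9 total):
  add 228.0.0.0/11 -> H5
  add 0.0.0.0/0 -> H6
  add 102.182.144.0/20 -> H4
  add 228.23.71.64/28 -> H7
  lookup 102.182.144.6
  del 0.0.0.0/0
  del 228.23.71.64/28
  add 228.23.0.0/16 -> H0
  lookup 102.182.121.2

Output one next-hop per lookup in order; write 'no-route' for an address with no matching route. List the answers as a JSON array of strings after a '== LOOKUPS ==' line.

Apply in order:
  + 228.0.0.0/11 (H5) depth=11
  + 0.0.0.0/0 (H6) depth=0
  + 102.182.144.0/20 (H4) depth=20
  + 228.23.71.64/28 (H7) depth=28
  Q 102.182.144.6: descend 01100110101101101001 ; hops seen [H6,H4] ; pick H4
  - 0.0.0.0/0 clear@0
  - 228.23.71.64/28 clear@28
  + 228.23.0.0/16 (H0) depth=16
  Q 102.182.121.2: descend 0110011010110110 ; hops seen [∅] ; pick no-route

== LOOKUPS ==
["H4","no-route"]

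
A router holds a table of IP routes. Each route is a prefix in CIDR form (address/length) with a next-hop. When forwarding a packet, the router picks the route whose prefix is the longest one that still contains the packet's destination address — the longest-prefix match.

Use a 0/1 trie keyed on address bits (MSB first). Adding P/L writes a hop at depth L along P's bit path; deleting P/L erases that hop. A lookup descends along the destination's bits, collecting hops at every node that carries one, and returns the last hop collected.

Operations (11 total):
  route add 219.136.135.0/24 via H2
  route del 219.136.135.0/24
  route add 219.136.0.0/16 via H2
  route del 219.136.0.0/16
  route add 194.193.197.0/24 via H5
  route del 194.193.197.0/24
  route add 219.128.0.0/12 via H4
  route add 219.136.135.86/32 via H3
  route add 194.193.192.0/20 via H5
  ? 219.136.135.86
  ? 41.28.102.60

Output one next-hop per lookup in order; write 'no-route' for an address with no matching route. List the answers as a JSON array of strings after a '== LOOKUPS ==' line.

Apply in order:
  + 219.136.135.0/24 (H2) depth=24
  del 219.136.135.0/24 (clear depth 24)
  + 219.136.0.0/16 (H2) depth=16
  del 219.136.0.0/16 (clear depth 16)
  + 194.193.197.0/24 (H5) depth=24
  del 194.193.197.0/24 (clear depth 24)
  + 219.128.0.0/12 (H4) depth=12
  + 219.136.135.86/32 (H3) depth=32
  + 194.193.192.0/20 (H5) depth=20
  Q 219.136.135.86: descend 11011011100010001000011101010110 ; hops seen [H4,H3] ; pick H3
  Q 41.28.102.60: descend ε ; hops seen [∅] ; pick no-route

== LOOKUPS ==
["H3","no-route"]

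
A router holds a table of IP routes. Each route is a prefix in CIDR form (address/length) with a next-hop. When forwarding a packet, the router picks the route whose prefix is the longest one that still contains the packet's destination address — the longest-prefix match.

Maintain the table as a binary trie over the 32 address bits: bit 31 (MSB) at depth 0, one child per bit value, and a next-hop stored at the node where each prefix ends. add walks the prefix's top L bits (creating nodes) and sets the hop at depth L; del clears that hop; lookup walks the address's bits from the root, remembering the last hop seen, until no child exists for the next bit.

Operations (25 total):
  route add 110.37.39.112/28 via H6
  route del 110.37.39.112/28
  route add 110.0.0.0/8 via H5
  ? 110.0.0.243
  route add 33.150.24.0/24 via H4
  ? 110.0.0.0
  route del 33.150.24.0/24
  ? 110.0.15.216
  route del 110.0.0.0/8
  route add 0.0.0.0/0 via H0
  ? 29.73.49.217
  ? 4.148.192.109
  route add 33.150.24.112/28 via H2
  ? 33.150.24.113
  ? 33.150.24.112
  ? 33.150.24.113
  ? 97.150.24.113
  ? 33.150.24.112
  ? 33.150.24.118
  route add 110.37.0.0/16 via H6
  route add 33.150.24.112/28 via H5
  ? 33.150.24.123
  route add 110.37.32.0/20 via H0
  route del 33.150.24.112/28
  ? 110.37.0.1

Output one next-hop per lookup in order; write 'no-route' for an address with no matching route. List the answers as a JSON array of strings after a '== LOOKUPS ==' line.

Apply in order:
  add 110.37.39.112/28 -> H6 at depth 28
  - 110.37.39.112/28 clear@28
  add 110.0.0.0/8 -> H5 at depth 8
  Q 110.0.0.243: descend 0110111000 ; hops seen [H5] ; pick H5
  add 33.150.24.0/24 -> H4 at depth 24
  Q 110.0.0.0: descend 0110111000 ; hops seen [H5] ; pick H5
  - 33.150.24.0/24 clear@24
  Q 110.0.15.216: descend 0110111000 ; hops seen [H5] ; pick H5
  - 110.0.0.0/8 clear@8
  add 0.0.0.0/0 -> H0 at depth 0
  Q 29.73.49.217: descend 00 ; hops seen [H0] ; pick H0
  Q 4.148.192.109: descend 00 ; hops seen [H0] ; pick H0
  add 33.150.24.112/28 -> H2 at depth 28
  Q 33.150.24.113: descend 0010000110010110000110000111 ; hops seen [H0,H2] ; pick H2
  Q 33.150.24.112: descend 0010000110010110000110000111 ; hops seen [H0,H2] ; pick H2
  Q 33.150.24.113: descend 0010000110010110000110000111 ; hops seen [H0,H2] ; pick H2
  Q 97.150.24.113: descend 0110 ; hops seen [H0] ; pick H0
  Q 33.150.24.112: descend 0010000110010110000110000111 ; hops seen [H0,H2] ; pick H2
  Q 33.150.24.118: descend 0010000110010110000110000111 ; hops seen [H0,H2] ; pick H2
  add 110.37.0.0/16 -> H6 at depth 16
  add 33.150.24.112/28 -> H5 at depth 28
  Q 33.150.24.123: descend 0010000110010110000110000111 ; hops seen [H0,H5] ; pick H5
  add 110.37.32.0/20 -> H0 at depth 20
  - 33.150.24.112/28 clear@28
  Q 110.37.0.1: descend 011011100010010100 ; hops seen [H0,H6] ; pick H6

== LOOKUPS ==
["H5","H5","H5","H0","H0","H2","H2","H2","H0","H2","H2","H5","H6"]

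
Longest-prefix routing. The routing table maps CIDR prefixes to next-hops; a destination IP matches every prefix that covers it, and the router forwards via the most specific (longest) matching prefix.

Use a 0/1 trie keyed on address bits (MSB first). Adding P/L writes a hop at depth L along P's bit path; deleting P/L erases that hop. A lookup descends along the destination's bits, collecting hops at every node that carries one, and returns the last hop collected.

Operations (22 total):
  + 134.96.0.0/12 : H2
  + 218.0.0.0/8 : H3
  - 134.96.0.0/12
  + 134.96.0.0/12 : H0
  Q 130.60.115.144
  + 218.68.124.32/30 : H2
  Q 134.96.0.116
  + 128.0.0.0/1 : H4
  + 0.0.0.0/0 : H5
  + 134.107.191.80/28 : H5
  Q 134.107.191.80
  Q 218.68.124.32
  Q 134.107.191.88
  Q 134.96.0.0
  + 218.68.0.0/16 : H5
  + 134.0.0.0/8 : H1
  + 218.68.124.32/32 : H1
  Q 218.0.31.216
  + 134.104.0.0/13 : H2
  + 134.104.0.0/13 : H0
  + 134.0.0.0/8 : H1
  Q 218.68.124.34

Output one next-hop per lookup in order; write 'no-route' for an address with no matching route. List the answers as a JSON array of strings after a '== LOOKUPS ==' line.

Apply in order:
  add 134.96.0.0/12 -> H2 at depth 12
  add 218.0.0.0/8 -> H3 at depth 8
  - 134.96.0.0/12 clear@12
  add 134.96.0.0/12 -> H0 at depth 12
  lookup 130.60.115.144: bits 10000 walk d0:-→d1:-→d2:-→d3:-→d4:-→d5:- -> no-route
  add 218.68.124.32/30 -> H2 at depth 30
  lookup 134.96.0.116: bits 100001100110 walk d0:-→d1:-→d2:-→d3:-→d4:-→d5:-→d6:-→d7:-→d8:-→d9:-→d10:-→d11:-→d12:H0 -> H0
  add 128.0.0.0/1 -> H4 at depth 1
  add 0.0.0.0/0 -> H5 at depth 0
  add 134.107.191.80/28 -> H5 at depth 28
  lookup 134.107.191.80: bits 1000011001101011101111110101 walk d0:H5→d1:H4→d2:-→d3:-→d4:-→d5:-→d6:-→d7:-→d8:-→d9:-→d10:-→d11:-→d12:H0→d13:-→d14:-→d15:-→d16:-→d17:-→d18:-→d19:-→d20:-→d21:-→d22:-→d23:-→d24:-→d25:-→d26:-→d27:-→d28:H5 -> H5
  lookup 218.68.124.32: bits 110110100100010001111100001000 walk d0:H5→d1:H4→d2:-→d3:-→d4:-→d5:-→d6:-→d7:-→d8:H3→d9:-→d10:-→d11:-→d12:-→d13:-→d14:-→d15:-→d16:-→d17:-→d18:-→d19:-→d20:-→d21:-→d22:-→d23:-→d24:-→d25:-→d26:-→d27:-→d28:-→d29:-→d30:H2 -> H2
  lookup 134.107.191.88: bits 1000011001101011101111110101 walk d0:H5→d1:H4→d2:-→d3:-→d4:-→d5:-→d6:-→d7:-→d8:-→d9:-→d10:-→d11:-→d12:H0→d13:-→d14:-→d15:-→d16:-→d17:-→d18:-→d19:-→d20:-→d21:-→d22:-→d23:-→d24:-→d25:-→d26:-→d27:-→d28:H5 -> H5
  lookup 134.96.0.0: bits 100001100110 walk d0:H5→d1:H4→d2:-→d3:-→d4:-→d5:-→d6:-→d7:-→d8:-→d9:-→d10:-→d11:-→d12:H0 -> H0
  add 218.68.0.0/16 -> H5 at depth 16
  add 134.0.0.0/8 -> H1 at depth 8
  add 218.68.124.32/32 -> H1 at depth 32
  lookup 218.0.31.216: bits 110110100 walk d0:H5→d1:H4→d2:-→d3:-→d4:-→d5:-→d6:-→d7:-→d8:H3→d9:- -> H3
  add 134.104.0.0/13 -> H2 at depth 13
  add 134.104.0.0/13 -> H0 at depth 13
  add 134.0.0.0/8 -> H1 at depth 8
  lookup 218.68.124.34: bits 110110100100010001111100001000 walk d0:H5→d1:H4→d2:-→d3:-→d4:-→d5:-→d6:-→d7:-→d8:H3→d9:-→d10:-→d11:-→d12:-→d13:-→d14:-→d15:-→d16:H5→d17:-→d18:-→d19:-→d20:-→d21:-→d22:-→d23:-→d24:-→d25:-→d26:-→d27:-→d28:-→d29:-→d30:H2 -> H2

== LOOKUPS ==
["no-route","H0","H5","H2","H5","H0","H3","H2"]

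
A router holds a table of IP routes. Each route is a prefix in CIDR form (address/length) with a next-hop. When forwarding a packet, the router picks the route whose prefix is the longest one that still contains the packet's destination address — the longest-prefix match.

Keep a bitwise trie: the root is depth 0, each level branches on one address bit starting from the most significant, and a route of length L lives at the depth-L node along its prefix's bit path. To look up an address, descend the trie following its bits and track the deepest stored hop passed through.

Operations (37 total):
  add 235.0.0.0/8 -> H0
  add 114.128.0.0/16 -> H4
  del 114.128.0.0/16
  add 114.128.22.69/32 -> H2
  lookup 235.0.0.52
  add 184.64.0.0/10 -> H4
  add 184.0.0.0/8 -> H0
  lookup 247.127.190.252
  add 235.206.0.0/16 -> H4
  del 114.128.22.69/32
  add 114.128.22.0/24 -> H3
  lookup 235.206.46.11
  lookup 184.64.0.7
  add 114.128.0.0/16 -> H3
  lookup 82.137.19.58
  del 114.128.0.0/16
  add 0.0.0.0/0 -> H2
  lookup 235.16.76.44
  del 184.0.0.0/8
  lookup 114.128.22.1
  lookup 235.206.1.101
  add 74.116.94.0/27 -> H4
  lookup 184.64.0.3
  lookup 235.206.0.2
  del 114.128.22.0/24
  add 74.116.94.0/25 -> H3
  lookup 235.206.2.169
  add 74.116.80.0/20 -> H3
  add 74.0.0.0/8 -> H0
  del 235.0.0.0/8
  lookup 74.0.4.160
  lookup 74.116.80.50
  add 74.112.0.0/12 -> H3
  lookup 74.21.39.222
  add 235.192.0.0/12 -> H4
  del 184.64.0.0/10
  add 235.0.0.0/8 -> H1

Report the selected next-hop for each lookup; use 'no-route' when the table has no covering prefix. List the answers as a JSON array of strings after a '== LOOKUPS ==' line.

Process each operation:
  + 235.0.0.0/8 (H0) depth=8
  + 114.128.0.0/16 (H4) depth=16
  - 114.128.0.0/16 clear@16
  + 114.128.22.69/32 (H2) depth=32
  Q 235.0.0.52: descend 11101011 ; hops seen [H0] ; pick H0
  + 184.64.0.0/10 (H4) depth=10
  + 184.0.0.0/8 (H0) depth=8
  Q 247.127.190.252: descend 111 ; hops seen [∅] ; pick no-route
  + 235.206.0.0/16 (H4) depth=16
  - 114.128.22.69/32 clear@32
  + 114.128.22.0/24 (H3) depth=24
  Q 235.206.46.11: descend 1110101111001110 ; hops seen [H0,H4] ; pick H4
  Q 184.64.0.7: descend 1011100001 ; hops seen [H0,H4] ; pick H4
  + 114.128.0.0/16 (H3) depth=16
  Q 82.137.19.58: descend 01 ; hops seen [∅] ; pick no-route
  - 114.128.0.0/16 clear@16
  + 0.0.0.0/0 (H2) depth=0
  Q 235.16.76.44: descend 11101011 ; hops seen [H2,H0] ; pick H0
  - 184.0.0.0/8 clear@8
  Q 114.128.22.1: descend 0111001010000000000101100 ; hops seen [H2,H3] ; pick H3
  Q 235.206.1.101: descend 1110101111001110 ; hops seen [H2,H0,H4] ; pick H4
  + 74.116.94.0/27 (H4) depth=27
  Q 184.64.0.3: descend 1011100001 ; hops seen [H2,H4] ; pick H4
  Q 235.206.0.2: descend 1110101111001110 ; hops seen [H2,H0,H4] ; pick H4
  - 114.128.22.0/24 clear@24
  + 74.116.94.0/25 (H3) depth=25
  Q 235.206.2.169: descend 1110101111001110 ; hops seen [H2,H0,H4] ; pick H4
  + 74.116.80.0/20 (H3) depth=20
  + 74.0.0.0/8 (H0) depth=8
  - 235.0.0.0/8 clear@8
  Q 74.0.4.160: descend 010010100 ; hops seen [H2,H0] ; pick H0
  Q 74.116.80.50: descend 01001010011101000101 ; hops seen [H2,H0,H3] ; pick H3
  + 74.112.0.0/12 (H3) depth=12
  Q 74.21.39.222: descend 010010100 ; hops seen [H2,H0] ; pick H0
  + 235.192.0.0/12 (H4) depth=12
  - 184.64.0.0/10 clear@10
  + 235.0.0.0/8 (H1) depth=8

== LOOKUPS ==
["H0","no-route","H4","H4","no-route","H0","H3","H4","H4","H4","H4","H0","H3","H0"]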